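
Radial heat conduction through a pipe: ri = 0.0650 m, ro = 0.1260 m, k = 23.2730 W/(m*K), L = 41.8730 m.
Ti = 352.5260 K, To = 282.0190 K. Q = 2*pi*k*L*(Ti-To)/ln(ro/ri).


dT = 70.5070 K
ln(ro/ri) = 0.6619
Q = 2*pi*23.2730*41.8730*70.5070 / 0.6619 = 652243.3937 W

652243.3937 W


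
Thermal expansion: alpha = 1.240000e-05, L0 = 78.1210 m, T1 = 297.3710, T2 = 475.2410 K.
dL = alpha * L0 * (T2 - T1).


dT = 177.8700 K
dL = 1.240000e-05 * 78.1210 * 177.8700 = 0.172303 m
L_final = 78.293303 m

dL = 0.172303 m


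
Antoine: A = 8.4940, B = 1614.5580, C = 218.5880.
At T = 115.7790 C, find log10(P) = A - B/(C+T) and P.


C+T = 334.3670
B/(C+T) = 4.8287
log10(P) = 8.4940 - 4.8287 = 3.6653
P = 10^3.6653 = 4627.0032 mmHg

4627.0032 mmHg


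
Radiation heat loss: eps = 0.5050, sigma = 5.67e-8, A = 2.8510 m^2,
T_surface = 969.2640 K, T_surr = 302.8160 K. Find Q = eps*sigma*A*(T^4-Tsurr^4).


T^4 = 8.8261e+11
Tsurr^4 = 8.4084e+09
Q = 0.5050 * 5.67e-8 * 2.8510 * 8.7420e+11 = 71364.5801 W

71364.5801 W


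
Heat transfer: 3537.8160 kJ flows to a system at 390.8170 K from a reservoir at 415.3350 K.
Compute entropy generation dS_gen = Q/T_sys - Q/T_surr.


dS_sys = 3537.8160/390.8170 = 9.0524 kJ/K
dS_surr = -3537.8160/415.3350 = -8.5180 kJ/K
dS_gen = 9.0524 - 8.5180 = 0.5344 kJ/K (irreversible)

dS_gen = 0.5344 kJ/K, irreversible


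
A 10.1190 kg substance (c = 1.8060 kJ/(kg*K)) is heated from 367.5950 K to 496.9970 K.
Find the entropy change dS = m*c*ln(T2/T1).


T2/T1 = 1.3520
ln(T2/T1) = 0.3016
dS = 10.1190 * 1.8060 * 0.3016 = 5.5118 kJ/K

5.5118 kJ/K


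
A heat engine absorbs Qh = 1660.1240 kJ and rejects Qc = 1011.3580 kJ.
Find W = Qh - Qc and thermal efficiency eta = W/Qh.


W = 1660.1240 - 1011.3580 = 648.7660 kJ
eta = 648.7660 / 1660.1240 = 0.3908 = 39.0794%

W = 648.7660 kJ, eta = 39.0794%


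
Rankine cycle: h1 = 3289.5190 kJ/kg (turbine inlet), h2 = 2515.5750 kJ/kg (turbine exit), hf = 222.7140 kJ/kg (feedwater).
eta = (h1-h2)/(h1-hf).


W = 773.9440 kJ/kg
Q_in = 3066.8050 kJ/kg
eta = 0.2524 = 25.2362%

eta = 25.2362%


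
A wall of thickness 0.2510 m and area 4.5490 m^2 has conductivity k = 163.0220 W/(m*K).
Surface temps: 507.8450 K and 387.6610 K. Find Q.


dT = 120.1840 K
Q = 163.0220 * 4.5490 * 120.1840 / 0.2510 = 355087.2565 W

355087.2565 W


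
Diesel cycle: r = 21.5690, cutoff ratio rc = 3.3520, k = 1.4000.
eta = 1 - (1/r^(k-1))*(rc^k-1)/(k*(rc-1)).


r^(k-1) = 3.4161
rc^k = 5.4378
eta = 0.6055 = 60.5476%

60.5476%


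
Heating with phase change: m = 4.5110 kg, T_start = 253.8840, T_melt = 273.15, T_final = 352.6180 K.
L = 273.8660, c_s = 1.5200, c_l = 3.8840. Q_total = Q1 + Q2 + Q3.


Q1 (sensible, solid) = 4.5110 * 1.5200 * 19.2660 = 132.1016 kJ
Q2 (latent) = 4.5110 * 273.8660 = 1235.4095 kJ
Q3 (sensible, liquid) = 4.5110 * 3.8840 * 79.4680 = 1392.3369 kJ
Q_total = 2759.8480 kJ

2759.8480 kJ


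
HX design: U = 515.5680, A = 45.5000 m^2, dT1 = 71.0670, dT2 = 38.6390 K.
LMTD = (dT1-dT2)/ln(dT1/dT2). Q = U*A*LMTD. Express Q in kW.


LMTD = 53.2164 K
Q = 515.5680 * 45.5000 * 53.2164 = 1248368.7387 W = 1248.3687 kW

1248.3687 kW


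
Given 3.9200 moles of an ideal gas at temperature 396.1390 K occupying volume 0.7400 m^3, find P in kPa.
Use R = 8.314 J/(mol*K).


P = nRT/V = 3.9200 * 8.314 * 396.1390 / 0.7400
= 12910.5186 / 0.7400 = 17446.6468 Pa = 17.4466 kPa

17.4466 kPa


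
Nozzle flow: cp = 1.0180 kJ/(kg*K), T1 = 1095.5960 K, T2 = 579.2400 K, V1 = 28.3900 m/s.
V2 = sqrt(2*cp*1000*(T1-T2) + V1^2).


dT = 516.3560 K
2*cp*1000*dT = 1051300.8160
V1^2 = 805.9921
V2 = sqrt(1052106.8081) = 1025.7226 m/s

1025.7226 m/s


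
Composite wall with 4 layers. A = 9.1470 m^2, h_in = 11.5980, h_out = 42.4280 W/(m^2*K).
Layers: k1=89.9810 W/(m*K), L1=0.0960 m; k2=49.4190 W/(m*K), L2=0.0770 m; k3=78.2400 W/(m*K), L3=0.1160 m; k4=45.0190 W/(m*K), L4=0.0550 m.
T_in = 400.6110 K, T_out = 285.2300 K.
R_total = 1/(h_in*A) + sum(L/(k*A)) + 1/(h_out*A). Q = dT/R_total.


R_conv_in = 1/(11.5980*9.1470) = 0.0094
R_1 = 0.0960/(89.9810*9.1470) = 0.0001
R_2 = 0.0770/(49.4190*9.1470) = 0.0002
R_3 = 0.1160/(78.2400*9.1470) = 0.0002
R_4 = 0.0550/(45.0190*9.1470) = 0.0001
R_conv_out = 1/(42.4280*9.1470) = 0.0026
R_total = 0.0126 K/W
Q = 115.3810 / 0.0126 = 9167.7043 W

R_total = 0.0126 K/W, Q = 9167.7043 W


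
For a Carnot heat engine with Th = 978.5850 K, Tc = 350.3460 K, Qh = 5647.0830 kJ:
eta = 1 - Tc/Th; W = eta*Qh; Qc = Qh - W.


eta = 1 - 350.3460/978.5850 = 0.6420
W = 0.6420 * 5647.0830 = 3625.3547 kJ
Qc = 5647.0830 - 3625.3547 = 2021.7283 kJ

eta = 64.1987%, W = 3625.3547 kJ, Qc = 2021.7283 kJ


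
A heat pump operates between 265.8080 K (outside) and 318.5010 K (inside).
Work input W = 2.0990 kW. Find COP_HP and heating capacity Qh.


COP = 318.5010 / 52.6930 = 6.0445
Qh = 6.0445 * 2.0990 = 12.6873 kW

COP = 6.0445, Qh = 12.6873 kW


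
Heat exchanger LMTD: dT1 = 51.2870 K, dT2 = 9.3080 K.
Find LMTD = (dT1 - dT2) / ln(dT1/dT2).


dT1/dT2 = 5.5100
ln(dT1/dT2) = 1.7066
LMTD = 41.9790 / 1.7066 = 24.5986 K

24.5986 K


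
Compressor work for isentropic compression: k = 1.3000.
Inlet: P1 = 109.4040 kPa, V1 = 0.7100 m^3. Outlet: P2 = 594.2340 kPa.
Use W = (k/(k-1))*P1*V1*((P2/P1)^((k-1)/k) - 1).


(k-1)/k = 0.2308
(P2/P1)^exp = 1.4777
W = 4.3333 * 109.4040 * 0.7100 * (1.4777 - 1) = 160.8070 kJ

160.8070 kJ


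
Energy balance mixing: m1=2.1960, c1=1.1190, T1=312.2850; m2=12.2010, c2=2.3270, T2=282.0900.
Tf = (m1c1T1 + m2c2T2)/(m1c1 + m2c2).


num = 8776.4077
den = 30.8491
Tf = 284.4952 K

284.4952 K


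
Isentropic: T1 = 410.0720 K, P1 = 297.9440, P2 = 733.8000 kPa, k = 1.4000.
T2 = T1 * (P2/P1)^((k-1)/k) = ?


(k-1)/k = 0.2857
(P2/P1)^exp = 1.2937
T2 = 410.0720 * 1.2937 = 530.5191 K

530.5191 K


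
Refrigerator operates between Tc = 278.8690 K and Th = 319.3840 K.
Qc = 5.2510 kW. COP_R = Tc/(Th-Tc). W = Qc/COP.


COP = 278.8690 / 40.5150 = 6.8831
W = 5.2510 / 6.8831 = 0.7629 kW

COP = 6.8831, W = 0.7629 kW


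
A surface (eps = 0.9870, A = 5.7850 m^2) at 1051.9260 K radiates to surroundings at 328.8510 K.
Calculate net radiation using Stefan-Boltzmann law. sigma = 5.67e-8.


T^4 = 1.2244e+12
Tsurr^4 = 1.1695e+10
Q = 0.9870 * 5.67e-8 * 5.7850 * 1.2128e+12 = 392623.5835 W

392623.5835 W


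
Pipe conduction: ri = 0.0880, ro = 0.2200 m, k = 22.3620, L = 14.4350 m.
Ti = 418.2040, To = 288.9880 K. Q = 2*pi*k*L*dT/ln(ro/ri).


dT = 129.2160 K
ln(ro/ri) = 0.9163
Q = 2*pi*22.3620*14.4350*129.2160 / 0.9163 = 286015.9804 W

286015.9804 W


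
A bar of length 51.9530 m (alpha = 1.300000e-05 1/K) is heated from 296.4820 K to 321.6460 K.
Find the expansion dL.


dT = 25.1640 K
dL = 1.300000e-05 * 51.9530 * 25.1640 = 0.016995 m
L_final = 51.969995 m

dL = 0.016995 m


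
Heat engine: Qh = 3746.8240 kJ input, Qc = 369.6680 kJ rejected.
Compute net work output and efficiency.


W = 3746.8240 - 369.6680 = 3377.1560 kJ
eta = 3377.1560 / 3746.8240 = 0.9013 = 90.1338%

W = 3377.1560 kJ, eta = 90.1338%


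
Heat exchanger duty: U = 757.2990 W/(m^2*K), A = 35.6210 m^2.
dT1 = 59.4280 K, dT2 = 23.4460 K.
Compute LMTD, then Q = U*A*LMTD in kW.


LMTD = 38.6876 K
Q = 757.2990 * 35.6210 * 38.6876 = 1043626.7745 W = 1043.6268 kW

1043.6268 kW


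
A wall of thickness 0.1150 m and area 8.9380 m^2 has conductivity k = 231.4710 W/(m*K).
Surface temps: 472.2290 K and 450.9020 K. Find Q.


dT = 21.3270 K
Q = 231.4710 * 8.9380 * 21.3270 / 0.1150 = 383679.7397 W

383679.7397 W


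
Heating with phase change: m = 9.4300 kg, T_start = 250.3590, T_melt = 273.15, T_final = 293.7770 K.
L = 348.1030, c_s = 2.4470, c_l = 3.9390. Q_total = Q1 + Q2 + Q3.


Q1 (sensible, solid) = 9.4300 * 2.4470 * 22.7910 = 525.9071 kJ
Q2 (latent) = 9.4300 * 348.1030 = 3282.6113 kJ
Q3 (sensible, liquid) = 9.4300 * 3.9390 * 20.6270 = 766.1852 kJ
Q_total = 4574.7036 kJ

4574.7036 kJ


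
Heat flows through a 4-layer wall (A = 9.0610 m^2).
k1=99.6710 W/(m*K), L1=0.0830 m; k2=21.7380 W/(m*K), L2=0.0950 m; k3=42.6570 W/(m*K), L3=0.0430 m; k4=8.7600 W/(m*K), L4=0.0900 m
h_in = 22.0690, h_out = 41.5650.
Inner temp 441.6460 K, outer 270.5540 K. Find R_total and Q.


R_conv_in = 1/(22.0690*9.0610) = 0.0050
R_1 = 0.0830/(99.6710*9.0610) = 9.1904e-05
R_2 = 0.0950/(21.7380*9.0610) = 0.0005
R_3 = 0.0430/(42.6570*9.0610) = 0.0001
R_4 = 0.0900/(8.7600*9.0610) = 0.0011
R_conv_out = 1/(41.5650*9.0610) = 0.0027
R_total = 0.0095 K/W
Q = 171.0920 / 0.0095 = 18056.5432 W

R_total = 0.0095 K/W, Q = 18056.5432 W


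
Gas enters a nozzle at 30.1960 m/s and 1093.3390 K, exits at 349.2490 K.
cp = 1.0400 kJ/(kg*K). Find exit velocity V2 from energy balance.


dT = 744.0900 K
2*cp*1000*dT = 1547707.2000
V1^2 = 911.7984
V2 = sqrt(1548618.9984) = 1244.4352 m/s

1244.4352 m/s


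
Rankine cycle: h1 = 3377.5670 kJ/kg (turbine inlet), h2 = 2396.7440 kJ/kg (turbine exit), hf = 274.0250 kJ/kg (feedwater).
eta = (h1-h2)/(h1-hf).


W = 980.8230 kJ/kg
Q_in = 3103.5420 kJ/kg
eta = 0.3160 = 31.6033%

eta = 31.6033%


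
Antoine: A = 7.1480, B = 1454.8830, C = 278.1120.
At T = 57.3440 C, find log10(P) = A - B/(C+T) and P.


C+T = 335.4560
B/(C+T) = 4.3370
log10(P) = 7.1480 - 4.3370 = 2.8110
P = 10^2.8110 = 647.0967 mmHg

647.0967 mmHg


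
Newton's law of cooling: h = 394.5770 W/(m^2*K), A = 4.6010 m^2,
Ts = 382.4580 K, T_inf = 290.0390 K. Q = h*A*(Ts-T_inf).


dT = 92.4190 K
Q = 394.5770 * 4.6010 * 92.4190 = 167781.9605 W

167781.9605 W


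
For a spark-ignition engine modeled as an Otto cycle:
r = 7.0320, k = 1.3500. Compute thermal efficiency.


r^(k-1) = 1.9791
eta = 1 - 1/1.9791 = 0.4947 = 49.4731%

49.4731%


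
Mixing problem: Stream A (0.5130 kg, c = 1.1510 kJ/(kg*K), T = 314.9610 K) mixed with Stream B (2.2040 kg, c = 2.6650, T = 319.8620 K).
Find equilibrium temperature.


num = 2064.7335
den = 6.4641
Tf = 319.4143 K

319.4143 K


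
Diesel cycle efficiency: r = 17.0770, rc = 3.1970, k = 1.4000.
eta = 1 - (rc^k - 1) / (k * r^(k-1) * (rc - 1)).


r^(k-1) = 3.1115
rc^k = 5.0891
eta = 0.5727 = 57.2729%

57.2729%


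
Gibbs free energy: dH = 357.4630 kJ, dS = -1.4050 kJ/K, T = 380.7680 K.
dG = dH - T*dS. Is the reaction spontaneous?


T*dS = 380.7680 * -1.4050 = -534.9790 kJ
dG = 357.4630 + 534.9790 = 892.4420 kJ (non-spontaneous)

dG = 892.4420 kJ, non-spontaneous


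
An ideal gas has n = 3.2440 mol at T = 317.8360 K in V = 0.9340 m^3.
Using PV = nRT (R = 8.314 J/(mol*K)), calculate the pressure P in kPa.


P = nRT/V = 3.2440 * 8.314 * 317.8360 / 0.9340
= 8572.2327 / 0.9340 = 9177.9793 Pa = 9.1780 kPa

9.1780 kPa


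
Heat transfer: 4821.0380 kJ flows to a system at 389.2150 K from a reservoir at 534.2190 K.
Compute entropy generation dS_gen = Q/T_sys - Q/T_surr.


dS_sys = 4821.0380/389.2150 = 12.3866 kJ/K
dS_surr = -4821.0380/534.2190 = -9.0245 kJ/K
dS_gen = 12.3866 - 9.0245 = 3.3621 kJ/K (irreversible)

dS_gen = 3.3621 kJ/K, irreversible


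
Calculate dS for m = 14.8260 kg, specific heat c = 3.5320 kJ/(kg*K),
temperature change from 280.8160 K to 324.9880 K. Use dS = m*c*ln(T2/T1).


T2/T1 = 1.1573
ln(T2/T1) = 0.1461
dS = 14.8260 * 3.5320 * 0.1461 = 7.6500 kJ/K

7.6500 kJ/K


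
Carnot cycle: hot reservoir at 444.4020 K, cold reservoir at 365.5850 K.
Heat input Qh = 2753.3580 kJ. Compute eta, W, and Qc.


eta = 1 - 365.5850/444.4020 = 0.1774
W = 0.1774 * 2753.3580 = 488.3223 kJ
Qc = 2753.3580 - 488.3223 = 2265.0357 kJ

eta = 17.7355%, W = 488.3223 kJ, Qc = 2265.0357 kJ


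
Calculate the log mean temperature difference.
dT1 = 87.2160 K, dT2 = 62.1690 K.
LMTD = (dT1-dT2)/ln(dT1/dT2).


dT1/dT2 = 1.4029
ln(dT1/dT2) = 0.3385
LMTD = 25.0470 / 0.3385 = 73.9872 K

73.9872 K


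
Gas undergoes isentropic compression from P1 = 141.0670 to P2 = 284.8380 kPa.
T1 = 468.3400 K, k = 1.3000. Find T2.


(k-1)/k = 0.2308
(P2/P1)^exp = 1.1760
T2 = 468.3400 * 1.1760 = 550.7895 K

550.7895 K


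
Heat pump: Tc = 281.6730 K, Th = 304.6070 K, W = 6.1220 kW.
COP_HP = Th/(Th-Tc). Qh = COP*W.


COP = 304.6070 / 22.9340 = 13.2819
Qh = 13.2819 * 6.1220 = 81.3118 kW

COP = 13.2819, Qh = 81.3118 kW


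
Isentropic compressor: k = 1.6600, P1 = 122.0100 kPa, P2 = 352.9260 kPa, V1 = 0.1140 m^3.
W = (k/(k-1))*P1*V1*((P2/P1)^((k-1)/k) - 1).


(k-1)/k = 0.3976
(P2/P1)^exp = 1.5255
W = 2.5152 * 122.0100 * 0.1140 * (1.5255 - 1) = 18.3828 kJ

18.3828 kJ


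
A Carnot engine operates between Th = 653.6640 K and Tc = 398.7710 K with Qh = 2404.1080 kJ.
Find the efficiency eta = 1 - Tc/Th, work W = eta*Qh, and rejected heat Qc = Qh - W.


eta = 1 - 398.7710/653.6640 = 0.3899
W = 0.3899 * 2404.1080 = 937.4699 kJ
Qc = 2404.1080 - 937.4699 = 1466.6381 kJ

eta = 38.9945%, W = 937.4699 kJ, Qc = 1466.6381 kJ


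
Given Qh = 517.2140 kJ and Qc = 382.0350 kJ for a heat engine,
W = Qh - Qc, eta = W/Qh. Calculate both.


W = 517.2140 - 382.0350 = 135.1790 kJ
eta = 135.1790 / 517.2140 = 0.2614 = 26.1360%

W = 135.1790 kJ, eta = 26.1360%


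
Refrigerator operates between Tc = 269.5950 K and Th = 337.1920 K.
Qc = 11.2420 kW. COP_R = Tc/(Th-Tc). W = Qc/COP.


COP = 269.5950 / 67.5970 = 3.9883
W = 11.2420 / 3.9883 = 2.8188 kW

COP = 3.9883, W = 2.8188 kW


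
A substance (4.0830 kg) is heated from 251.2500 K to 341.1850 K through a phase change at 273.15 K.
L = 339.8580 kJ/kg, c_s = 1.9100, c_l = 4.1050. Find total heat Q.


Q1 (sensible, solid) = 4.0830 * 1.9100 * 21.9000 = 170.7878 kJ
Q2 (latent) = 4.0830 * 339.8580 = 1387.6402 kJ
Q3 (sensible, liquid) = 4.0830 * 4.1050 * 68.0350 = 1140.3152 kJ
Q_total = 2698.7433 kJ

2698.7433 kJ


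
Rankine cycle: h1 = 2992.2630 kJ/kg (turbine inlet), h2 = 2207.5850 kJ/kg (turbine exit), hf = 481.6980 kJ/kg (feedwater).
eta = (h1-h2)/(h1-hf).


W = 784.6780 kJ/kg
Q_in = 2510.5650 kJ/kg
eta = 0.3126 = 31.2550%

eta = 31.2550%


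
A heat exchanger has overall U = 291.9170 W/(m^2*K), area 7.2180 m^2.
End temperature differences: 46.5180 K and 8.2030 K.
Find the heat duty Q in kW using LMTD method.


LMTD = 22.0793 K
Q = 291.9170 * 7.2180 * 22.0793 = 46522.2455 W = 46.5222 kW

46.5222 kW


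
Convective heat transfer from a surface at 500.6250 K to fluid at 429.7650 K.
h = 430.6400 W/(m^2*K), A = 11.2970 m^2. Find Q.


dT = 70.8600 K
Q = 430.6400 * 11.2970 * 70.8600 = 344729.6541 W

344729.6541 W


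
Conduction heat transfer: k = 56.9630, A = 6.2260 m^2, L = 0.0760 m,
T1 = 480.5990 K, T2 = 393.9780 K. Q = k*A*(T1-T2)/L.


dT = 86.6210 K
Q = 56.9630 * 6.2260 * 86.6210 / 0.0760 = 404214.2044 W

404214.2044 W


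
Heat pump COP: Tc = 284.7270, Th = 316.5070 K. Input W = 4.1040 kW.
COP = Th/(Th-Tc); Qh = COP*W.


COP = 316.5070 / 31.7800 = 9.9593
Qh = 9.9593 * 4.1040 = 40.8730 kW

COP = 9.9593, Qh = 40.8730 kW


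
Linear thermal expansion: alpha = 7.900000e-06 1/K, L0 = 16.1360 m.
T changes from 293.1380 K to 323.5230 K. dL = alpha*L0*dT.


dT = 30.3850 K
dL = 7.900000e-06 * 16.1360 * 30.3850 = 0.003873 m
L_final = 16.139873 m

dL = 0.003873 m


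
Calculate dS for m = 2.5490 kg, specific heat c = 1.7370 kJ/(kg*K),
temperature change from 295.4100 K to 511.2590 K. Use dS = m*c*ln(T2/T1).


T2/T1 = 1.7307
ln(T2/T1) = 0.5485
dS = 2.5490 * 1.7370 * 0.5485 = 2.4286 kJ/K

2.4286 kJ/K


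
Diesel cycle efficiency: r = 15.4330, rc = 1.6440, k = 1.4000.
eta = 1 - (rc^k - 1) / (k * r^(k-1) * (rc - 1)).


r^(k-1) = 2.9880
rc^k = 2.0057
eta = 0.6267 = 62.6692%

62.6692%


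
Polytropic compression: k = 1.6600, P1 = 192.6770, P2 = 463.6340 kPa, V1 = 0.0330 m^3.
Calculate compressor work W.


(k-1)/k = 0.3976
(P2/P1)^exp = 1.4178
W = 2.5152 * 192.6770 * 0.0330 * (1.4178 - 1) = 6.6818 kJ

6.6818 kJ


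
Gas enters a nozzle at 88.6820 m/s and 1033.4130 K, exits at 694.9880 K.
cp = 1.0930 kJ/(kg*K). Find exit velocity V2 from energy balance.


dT = 338.4250 K
2*cp*1000*dT = 739797.0500
V1^2 = 7864.4971
V2 = sqrt(747661.5471) = 864.6742 m/s

864.6742 m/s


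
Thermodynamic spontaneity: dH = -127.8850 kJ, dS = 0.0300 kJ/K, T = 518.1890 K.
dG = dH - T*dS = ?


T*dS = 518.1890 * 0.0300 = 15.5457 kJ
dG = -127.8850 - 15.5457 = -143.4307 kJ (spontaneous)

dG = -143.4307 kJ, spontaneous


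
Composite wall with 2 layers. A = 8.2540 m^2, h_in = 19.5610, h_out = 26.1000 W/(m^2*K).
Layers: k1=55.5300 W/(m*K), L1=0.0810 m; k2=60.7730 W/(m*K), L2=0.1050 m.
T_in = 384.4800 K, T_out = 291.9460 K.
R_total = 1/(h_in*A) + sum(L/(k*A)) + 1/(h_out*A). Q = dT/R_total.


R_conv_in = 1/(19.5610*8.2540) = 0.0062
R_1 = 0.0810/(55.5300*8.2540) = 0.0002
R_2 = 0.1050/(60.7730*8.2540) = 0.0002
R_conv_out = 1/(26.1000*8.2540) = 0.0046
R_total = 0.0112 K/W
Q = 92.5340 / 0.0112 = 8246.0939 W

R_total = 0.0112 K/W, Q = 8246.0939 W


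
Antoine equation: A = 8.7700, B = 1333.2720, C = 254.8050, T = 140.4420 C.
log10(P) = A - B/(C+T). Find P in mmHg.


C+T = 395.2470
B/(C+T) = 3.3733
log10(P) = 8.7700 - 3.3733 = 5.3967
P = 10^5.3967 = 249308.5684 mmHg

249308.5684 mmHg


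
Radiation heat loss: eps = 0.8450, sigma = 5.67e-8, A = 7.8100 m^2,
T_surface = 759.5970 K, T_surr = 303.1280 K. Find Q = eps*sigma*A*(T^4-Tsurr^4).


T^4 = 3.3291e+11
Tsurr^4 = 8.4431e+09
Q = 0.8450 * 5.67e-8 * 7.8100 * 3.2447e+11 = 121413.6244 W

121413.6244 W


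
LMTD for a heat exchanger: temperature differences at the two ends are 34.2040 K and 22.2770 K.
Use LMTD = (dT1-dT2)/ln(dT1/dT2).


dT1/dT2 = 1.5354
ln(dT1/dT2) = 0.4288
LMTD = 11.9270 / 0.4288 = 27.8156 K

27.8156 K


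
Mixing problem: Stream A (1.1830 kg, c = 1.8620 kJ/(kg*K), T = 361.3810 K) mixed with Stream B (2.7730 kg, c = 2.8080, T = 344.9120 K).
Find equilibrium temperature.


num = 3481.7168
den = 9.9893
Tf = 348.5436 K

348.5436 K


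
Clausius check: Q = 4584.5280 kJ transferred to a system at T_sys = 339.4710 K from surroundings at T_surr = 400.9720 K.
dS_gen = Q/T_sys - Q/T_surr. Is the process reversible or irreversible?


dS_sys = 4584.5280/339.4710 = 13.5049 kJ/K
dS_surr = -4584.5280/400.9720 = -11.4335 kJ/K
dS_gen = 13.5049 - 11.4335 = 2.0714 kJ/K (irreversible)

dS_gen = 2.0714 kJ/K, irreversible


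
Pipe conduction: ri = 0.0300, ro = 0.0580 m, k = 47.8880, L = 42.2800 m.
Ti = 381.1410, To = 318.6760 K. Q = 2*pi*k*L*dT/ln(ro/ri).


dT = 62.4650 K
ln(ro/ri) = 0.6592
Q = 2*pi*47.8880*42.2800*62.4650 / 0.6592 = 1205399.5692 W

1205399.5692 W


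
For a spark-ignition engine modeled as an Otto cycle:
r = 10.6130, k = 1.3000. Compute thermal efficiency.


r^(k-1) = 2.0312
eta = 1 - 1/2.0312 = 0.5077 = 50.7679%

50.7679%


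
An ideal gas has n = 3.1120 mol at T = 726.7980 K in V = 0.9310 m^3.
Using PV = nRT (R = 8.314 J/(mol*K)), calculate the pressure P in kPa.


P = nRT/V = 3.1120 * 8.314 * 726.7980 / 0.9310
= 18804.5668 / 0.9310 = 20198.2457 Pa = 20.1982 kPa

20.1982 kPa


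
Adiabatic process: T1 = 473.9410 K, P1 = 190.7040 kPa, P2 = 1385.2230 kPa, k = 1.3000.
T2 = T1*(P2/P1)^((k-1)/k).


(k-1)/k = 0.2308
(P2/P1)^exp = 1.5803
T2 = 473.9410 * 1.5803 = 748.9511 K

748.9511 K


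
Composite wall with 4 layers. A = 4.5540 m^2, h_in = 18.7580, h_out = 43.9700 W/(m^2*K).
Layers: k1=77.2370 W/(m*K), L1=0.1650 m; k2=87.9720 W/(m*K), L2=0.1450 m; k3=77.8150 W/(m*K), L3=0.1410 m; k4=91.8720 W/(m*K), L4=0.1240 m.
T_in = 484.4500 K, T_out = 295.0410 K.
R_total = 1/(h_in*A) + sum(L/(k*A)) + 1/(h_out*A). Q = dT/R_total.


R_conv_in = 1/(18.7580*4.5540) = 0.0117
R_1 = 0.1650/(77.2370*4.5540) = 0.0005
R_2 = 0.1450/(87.9720*4.5540) = 0.0004
R_3 = 0.1410/(77.8150*4.5540) = 0.0004
R_4 = 0.1240/(91.8720*4.5540) = 0.0003
R_conv_out = 1/(43.9700*4.5540) = 0.0050
R_total = 0.0182 K/W
Q = 189.4090 / 0.0182 = 10392.4434 W

R_total = 0.0182 K/W, Q = 10392.4434 W


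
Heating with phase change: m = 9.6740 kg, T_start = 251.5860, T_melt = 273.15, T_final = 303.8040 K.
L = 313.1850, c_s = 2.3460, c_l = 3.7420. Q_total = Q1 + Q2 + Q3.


Q1 (sensible, solid) = 9.6740 * 2.3460 * 21.5640 = 489.3994 kJ
Q2 (latent) = 9.6740 * 313.1850 = 3029.7517 kJ
Q3 (sensible, liquid) = 9.6740 * 3.7420 * 30.6540 = 1109.6781 kJ
Q_total = 4628.8292 kJ

4628.8292 kJ


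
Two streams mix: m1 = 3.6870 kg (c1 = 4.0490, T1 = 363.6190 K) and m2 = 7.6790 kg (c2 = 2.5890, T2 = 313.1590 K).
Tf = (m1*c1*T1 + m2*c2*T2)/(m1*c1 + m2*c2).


num = 11654.2380
den = 34.8096
Tf = 334.7996 K

334.7996 K


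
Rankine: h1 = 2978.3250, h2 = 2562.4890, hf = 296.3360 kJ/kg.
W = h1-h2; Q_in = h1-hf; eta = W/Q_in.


W = 415.8360 kJ/kg
Q_in = 2681.9890 kJ/kg
eta = 0.1550 = 15.5048%

eta = 15.5048%


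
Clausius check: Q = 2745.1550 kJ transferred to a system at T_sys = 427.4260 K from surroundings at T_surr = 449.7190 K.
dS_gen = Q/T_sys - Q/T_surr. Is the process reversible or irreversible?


dS_sys = 2745.1550/427.4260 = 6.4225 kJ/K
dS_surr = -2745.1550/449.7190 = -6.1042 kJ/K
dS_gen = 6.4225 - 6.1042 = 0.3184 kJ/K (irreversible)

dS_gen = 0.3184 kJ/K, irreversible


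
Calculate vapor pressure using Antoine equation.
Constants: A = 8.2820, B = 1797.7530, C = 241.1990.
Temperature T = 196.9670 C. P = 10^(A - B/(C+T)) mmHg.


C+T = 438.1660
B/(C+T) = 4.1029
log10(P) = 8.2820 - 4.1029 = 4.1791
P = 10^4.1791 = 15104.1426 mmHg

15104.1426 mmHg


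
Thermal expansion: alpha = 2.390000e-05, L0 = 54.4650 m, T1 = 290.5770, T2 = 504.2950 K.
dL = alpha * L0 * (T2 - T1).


dT = 213.7180 K
dL = 2.390000e-05 * 54.4650 * 213.7180 = 0.278200 m
L_final = 54.743200 m

dL = 0.278200 m


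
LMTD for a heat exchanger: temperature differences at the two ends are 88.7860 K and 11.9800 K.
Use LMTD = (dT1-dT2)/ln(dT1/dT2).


dT1/dT2 = 7.4112
ln(dT1/dT2) = 2.0030
LMTD = 76.8060 / 2.0030 = 38.3457 K

38.3457 K


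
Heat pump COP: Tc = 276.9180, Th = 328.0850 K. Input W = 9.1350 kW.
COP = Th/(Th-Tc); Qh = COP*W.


COP = 328.0850 / 51.1670 = 6.4120
Qh = 6.4120 * 9.1350 = 58.5740 kW

COP = 6.4120, Qh = 58.5740 kW


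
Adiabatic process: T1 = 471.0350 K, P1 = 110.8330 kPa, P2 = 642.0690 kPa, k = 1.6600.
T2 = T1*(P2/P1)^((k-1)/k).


(k-1)/k = 0.3976
(P2/P1)^exp = 2.0106
T2 = 471.0350 * 2.0106 = 947.0652 K

947.0652 K


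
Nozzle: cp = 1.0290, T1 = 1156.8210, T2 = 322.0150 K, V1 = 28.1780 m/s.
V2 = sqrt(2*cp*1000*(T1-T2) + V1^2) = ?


dT = 834.8060 K
2*cp*1000*dT = 1718030.7480
V1^2 = 793.9997
V2 = sqrt(1718824.7477) = 1311.0396 m/s

1311.0396 m/s


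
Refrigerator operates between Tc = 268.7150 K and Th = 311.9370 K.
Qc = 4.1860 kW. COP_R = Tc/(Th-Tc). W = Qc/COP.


COP = 268.7150 / 43.2220 = 6.2171
W = 4.1860 / 6.2171 = 0.6733 kW

COP = 6.2171, W = 0.6733 kW


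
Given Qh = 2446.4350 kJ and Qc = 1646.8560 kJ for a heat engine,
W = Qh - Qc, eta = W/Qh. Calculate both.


W = 2446.4350 - 1646.8560 = 799.5790 kJ
eta = 799.5790 / 2446.4350 = 0.3268 = 32.6834%

W = 799.5790 kJ, eta = 32.6834%


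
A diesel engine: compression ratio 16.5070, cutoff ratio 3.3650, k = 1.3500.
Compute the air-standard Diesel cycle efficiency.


r^(k-1) = 2.6680
rc^k = 5.1455
eta = 0.5133 = 51.3334%

51.3334%


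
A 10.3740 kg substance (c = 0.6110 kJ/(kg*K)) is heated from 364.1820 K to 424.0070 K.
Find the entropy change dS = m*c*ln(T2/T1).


T2/T1 = 1.1643
ln(T2/T1) = 0.1521
dS = 10.3740 * 0.6110 * 0.1521 = 0.9641 kJ/K

0.9641 kJ/K


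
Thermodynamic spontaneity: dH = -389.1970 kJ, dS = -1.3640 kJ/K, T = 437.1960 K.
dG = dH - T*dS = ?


T*dS = 437.1960 * -1.3640 = -596.3353 kJ
dG = -389.1970 + 596.3353 = 207.1383 kJ (non-spontaneous)

dG = 207.1383 kJ, non-spontaneous


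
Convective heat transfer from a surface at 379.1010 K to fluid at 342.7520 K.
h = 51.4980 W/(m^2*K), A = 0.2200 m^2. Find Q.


dT = 36.3490 K
Q = 51.4980 * 0.2200 * 36.3490 = 411.8182 W

411.8182 W


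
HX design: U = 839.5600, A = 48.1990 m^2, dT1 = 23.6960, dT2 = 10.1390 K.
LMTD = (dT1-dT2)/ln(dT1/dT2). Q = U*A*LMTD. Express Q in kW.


LMTD = 15.9698 K
Q = 839.5600 * 48.1990 * 15.9698 = 646231.6015 W = 646.2316 kW

646.2316 kW


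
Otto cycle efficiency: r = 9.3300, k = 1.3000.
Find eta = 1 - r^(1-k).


r^(k-1) = 1.9542
eta = 1 - 1/1.9542 = 0.4883 = 48.8276%

48.8276%


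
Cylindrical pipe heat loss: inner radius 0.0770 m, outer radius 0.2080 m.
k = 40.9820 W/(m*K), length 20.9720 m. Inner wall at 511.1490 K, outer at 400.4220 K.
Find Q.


dT = 110.7270 K
ln(ro/ri) = 0.9937
Q = 2*pi*40.9820*20.9720*110.7270 / 0.9937 = 601723.3119 W

601723.3119 W


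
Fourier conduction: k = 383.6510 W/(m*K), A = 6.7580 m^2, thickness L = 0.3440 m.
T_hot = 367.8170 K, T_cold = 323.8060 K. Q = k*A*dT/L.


dT = 44.0110 K
Q = 383.6510 * 6.7580 * 44.0110 / 0.3440 = 331709.0465 W

331709.0465 W


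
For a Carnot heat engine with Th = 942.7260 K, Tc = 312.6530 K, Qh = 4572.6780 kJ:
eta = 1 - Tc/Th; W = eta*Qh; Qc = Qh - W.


eta = 1 - 312.6530/942.7260 = 0.6684
W = 0.6684 * 4572.6780 = 3056.1594 kJ
Qc = 4572.6780 - 3056.1594 = 1516.5186 kJ

eta = 66.8352%, W = 3056.1594 kJ, Qc = 1516.5186 kJ


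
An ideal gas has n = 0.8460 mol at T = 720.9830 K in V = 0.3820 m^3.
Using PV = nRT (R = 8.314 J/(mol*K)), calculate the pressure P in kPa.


P = nRT/V = 0.8460 * 8.314 * 720.9830 / 0.3820
= 5071.1378 / 0.3820 = 13275.2297 Pa = 13.2752 kPa

13.2752 kPa


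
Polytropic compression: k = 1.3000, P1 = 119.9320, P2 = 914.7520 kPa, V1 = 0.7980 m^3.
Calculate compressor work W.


(k-1)/k = 0.2308
(P2/P1)^exp = 1.5982
W = 4.3333 * 119.9320 * 0.7980 * (1.5982 - 1) = 248.0767 kJ

248.0767 kJ


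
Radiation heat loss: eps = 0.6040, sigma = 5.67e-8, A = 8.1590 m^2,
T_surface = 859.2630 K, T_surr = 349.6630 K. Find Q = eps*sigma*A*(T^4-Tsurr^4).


T^4 = 5.4514e+11
Tsurr^4 = 1.4949e+10
Q = 0.6040 * 5.67e-8 * 8.1590 * 5.3019e+11 = 148144.6440 W

148144.6440 W


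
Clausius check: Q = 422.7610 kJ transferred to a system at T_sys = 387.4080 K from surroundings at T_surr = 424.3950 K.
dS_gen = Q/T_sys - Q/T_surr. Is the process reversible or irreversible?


dS_sys = 422.7610/387.4080 = 1.0913 kJ/K
dS_surr = -422.7610/424.3950 = -0.9961 kJ/K
dS_gen = 1.0913 - 0.9961 = 0.0951 kJ/K (irreversible)

dS_gen = 0.0951 kJ/K, irreversible


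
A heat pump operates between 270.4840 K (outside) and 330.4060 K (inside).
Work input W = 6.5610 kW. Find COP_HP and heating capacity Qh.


COP = 330.4060 / 59.9220 = 5.5139
Qh = 5.5139 * 6.5610 = 36.1769 kW

COP = 5.5139, Qh = 36.1769 kW


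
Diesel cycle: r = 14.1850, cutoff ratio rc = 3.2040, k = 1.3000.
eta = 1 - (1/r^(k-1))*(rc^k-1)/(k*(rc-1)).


r^(k-1) = 2.2159
rc^k = 4.5436
eta = 0.4419 = 44.1863%

44.1863%


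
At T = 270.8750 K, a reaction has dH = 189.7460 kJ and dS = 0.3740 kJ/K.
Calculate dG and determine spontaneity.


T*dS = 270.8750 * 0.3740 = 101.3072 kJ
dG = 189.7460 - 101.3072 = 88.4388 kJ (non-spontaneous)

dG = 88.4388 kJ, non-spontaneous


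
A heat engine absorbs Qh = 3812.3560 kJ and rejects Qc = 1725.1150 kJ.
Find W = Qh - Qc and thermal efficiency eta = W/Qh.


W = 3812.3560 - 1725.1150 = 2087.2410 kJ
eta = 2087.2410 / 3812.3560 = 0.5475 = 54.7494%

W = 2087.2410 kJ, eta = 54.7494%


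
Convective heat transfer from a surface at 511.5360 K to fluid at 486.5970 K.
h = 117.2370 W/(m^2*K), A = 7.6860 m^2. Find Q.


dT = 24.9390 K
Q = 117.2370 * 7.6860 * 24.9390 = 22472.1235 W

22472.1235 W


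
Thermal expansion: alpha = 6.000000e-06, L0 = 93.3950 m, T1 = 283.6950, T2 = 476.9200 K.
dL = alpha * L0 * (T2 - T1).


dT = 193.2250 K
dL = 6.000000e-06 * 93.3950 * 193.2250 = 0.108277 m
L_final = 93.503277 m

dL = 0.108277 m


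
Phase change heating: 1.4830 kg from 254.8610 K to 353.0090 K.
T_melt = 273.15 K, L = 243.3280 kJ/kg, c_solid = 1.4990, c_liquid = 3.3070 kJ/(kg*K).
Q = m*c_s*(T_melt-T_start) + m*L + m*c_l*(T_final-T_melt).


Q1 (sensible, solid) = 1.4830 * 1.4990 * 18.2890 = 40.6568 kJ
Q2 (latent) = 1.4830 * 243.3280 = 360.8554 kJ
Q3 (sensible, liquid) = 1.4830 * 3.3070 * 79.8590 = 391.6510 kJ
Q_total = 793.1632 kJ

793.1632 kJ


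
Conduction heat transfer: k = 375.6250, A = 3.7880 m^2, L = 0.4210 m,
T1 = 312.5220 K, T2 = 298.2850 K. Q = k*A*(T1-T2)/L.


dT = 14.2370 K
Q = 375.6250 * 3.7880 * 14.2370 / 0.4210 = 48117.2556 W

48117.2556 W


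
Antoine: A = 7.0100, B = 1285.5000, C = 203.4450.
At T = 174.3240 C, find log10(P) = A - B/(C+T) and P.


C+T = 377.7690
B/(C+T) = 3.4029
log10(P) = 7.0100 - 3.4029 = 3.6071
P = 10^3.6071 = 4046.9405 mmHg

4046.9405 mmHg


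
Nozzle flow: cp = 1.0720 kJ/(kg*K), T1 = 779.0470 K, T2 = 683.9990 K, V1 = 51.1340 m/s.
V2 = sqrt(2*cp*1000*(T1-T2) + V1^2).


dT = 95.0480 K
2*cp*1000*dT = 203782.9120
V1^2 = 2614.6860
V2 = sqrt(206397.5980) = 454.3100 m/s

454.3100 m/s


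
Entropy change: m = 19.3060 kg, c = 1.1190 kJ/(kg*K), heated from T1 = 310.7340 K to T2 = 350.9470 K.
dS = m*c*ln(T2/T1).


T2/T1 = 1.1294
ln(T2/T1) = 0.1217
dS = 19.3060 * 1.1190 * 0.1217 = 2.6291 kJ/K

2.6291 kJ/K


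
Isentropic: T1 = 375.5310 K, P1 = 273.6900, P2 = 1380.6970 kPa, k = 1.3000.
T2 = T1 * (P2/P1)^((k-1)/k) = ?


(k-1)/k = 0.2308
(P2/P1)^exp = 1.4528
T2 = 375.5310 * 1.4528 = 545.5562 K

545.5562 K


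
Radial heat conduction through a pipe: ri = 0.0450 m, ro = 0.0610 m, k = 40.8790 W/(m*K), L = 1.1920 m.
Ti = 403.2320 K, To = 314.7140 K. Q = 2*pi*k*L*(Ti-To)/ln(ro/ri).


dT = 88.5180 K
ln(ro/ri) = 0.3042
Q = 2*pi*40.8790*1.1920*88.5180 / 0.3042 = 89086.6302 W

89086.6302 W


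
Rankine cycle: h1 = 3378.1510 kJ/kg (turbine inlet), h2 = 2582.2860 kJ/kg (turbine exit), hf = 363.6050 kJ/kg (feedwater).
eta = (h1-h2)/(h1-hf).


W = 795.8650 kJ/kg
Q_in = 3014.5460 kJ/kg
eta = 0.2640 = 26.4008%

eta = 26.4008%


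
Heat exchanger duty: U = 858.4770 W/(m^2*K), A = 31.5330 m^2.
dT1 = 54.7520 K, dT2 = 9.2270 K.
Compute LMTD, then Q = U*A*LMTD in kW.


LMTD = 25.5661 K
Q = 858.4770 * 31.5330 * 25.5661 = 692082.7838 W = 692.0828 kW

692.0828 kW


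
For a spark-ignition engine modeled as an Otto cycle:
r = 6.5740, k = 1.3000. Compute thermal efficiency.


r^(k-1) = 1.7593
eta = 1 - 1/1.7593 = 0.4316 = 43.1604%

43.1604%


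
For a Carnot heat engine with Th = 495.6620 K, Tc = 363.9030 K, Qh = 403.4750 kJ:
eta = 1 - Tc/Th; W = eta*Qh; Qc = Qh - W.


eta = 1 - 363.9030/495.6620 = 0.2658
W = 0.2658 * 403.4750 = 107.2535 kJ
Qc = 403.4750 - 107.2535 = 296.2215 kJ

eta = 26.5824%, W = 107.2535 kJ, Qc = 296.2215 kJ


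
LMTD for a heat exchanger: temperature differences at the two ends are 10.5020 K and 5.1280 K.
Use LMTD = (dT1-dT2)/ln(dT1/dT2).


dT1/dT2 = 2.0480
ln(dT1/dT2) = 0.7168
LMTD = 5.3740 / 0.7168 = 7.4967 K

7.4967 K


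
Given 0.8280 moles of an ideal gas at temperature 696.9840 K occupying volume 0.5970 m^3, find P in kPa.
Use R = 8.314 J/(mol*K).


P = nRT/V = 0.8280 * 8.314 * 696.9840 / 0.5970
= 4798.0323 / 0.5970 = 8036.9050 Pa = 8.0369 kPa

8.0369 kPa


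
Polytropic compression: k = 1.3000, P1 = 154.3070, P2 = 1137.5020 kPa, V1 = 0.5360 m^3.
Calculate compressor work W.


(k-1)/k = 0.2308
(P2/P1)^exp = 1.5857
W = 4.3333 * 154.3070 * 0.5360 * (1.5857 - 1) = 209.8996 kJ

209.8996 kJ


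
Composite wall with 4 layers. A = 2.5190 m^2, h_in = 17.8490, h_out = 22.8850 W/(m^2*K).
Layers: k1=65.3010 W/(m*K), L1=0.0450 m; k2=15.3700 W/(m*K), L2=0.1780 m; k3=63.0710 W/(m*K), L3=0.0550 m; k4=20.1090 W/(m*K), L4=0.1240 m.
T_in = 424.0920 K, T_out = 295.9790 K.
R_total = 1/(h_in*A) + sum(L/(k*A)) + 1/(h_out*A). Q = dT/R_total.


R_conv_in = 1/(17.8490*2.5190) = 0.0222
R_1 = 0.0450/(65.3010*2.5190) = 0.0003
R_2 = 0.1780/(15.3700*2.5190) = 0.0046
R_3 = 0.0550/(63.0710*2.5190) = 0.0003
R_4 = 0.1240/(20.1090*2.5190) = 0.0024
R_conv_out = 1/(22.8850*2.5190) = 0.0173
R_total = 0.0473 K/W
Q = 128.1130 / 0.0473 = 2711.2020 W

R_total = 0.0473 K/W, Q = 2711.2020 W


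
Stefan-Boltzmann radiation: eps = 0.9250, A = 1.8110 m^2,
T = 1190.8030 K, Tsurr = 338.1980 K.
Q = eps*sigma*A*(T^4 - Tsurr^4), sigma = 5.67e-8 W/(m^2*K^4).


T^4 = 2.0108e+12
Tsurr^4 = 1.3082e+10
Q = 0.9250 * 5.67e-8 * 1.8110 * 1.9977e+12 = 189744.0223 W

189744.0223 W


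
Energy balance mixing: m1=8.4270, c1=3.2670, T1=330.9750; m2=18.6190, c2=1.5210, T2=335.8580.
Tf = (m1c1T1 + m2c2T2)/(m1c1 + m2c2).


num = 18623.4060
den = 55.8505
Tf = 333.4510 K

333.4510 K


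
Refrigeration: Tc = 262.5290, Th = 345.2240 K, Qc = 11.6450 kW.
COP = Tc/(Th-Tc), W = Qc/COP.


COP = 262.5290 / 82.6950 = 3.1747
W = 11.6450 / 3.1747 = 3.6681 kW

COP = 3.1747, W = 3.6681 kW


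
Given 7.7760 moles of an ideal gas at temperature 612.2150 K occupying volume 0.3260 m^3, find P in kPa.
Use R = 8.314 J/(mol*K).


P = nRT/V = 7.7760 * 8.314 * 612.2150 / 0.3260
= 39579.4940 / 0.3260 = 121409.4909 Pa = 121.4095 kPa

121.4095 kPa


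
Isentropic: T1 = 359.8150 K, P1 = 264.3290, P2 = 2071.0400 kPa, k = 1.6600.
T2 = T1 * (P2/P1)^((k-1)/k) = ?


(k-1)/k = 0.3976
(P2/P1)^exp = 2.2671
T2 = 359.8150 * 2.2671 = 815.7224 K

815.7224 K


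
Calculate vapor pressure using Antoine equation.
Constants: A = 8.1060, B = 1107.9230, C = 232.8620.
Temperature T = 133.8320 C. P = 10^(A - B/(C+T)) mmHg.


C+T = 366.6940
B/(C+T) = 3.0214
log10(P) = 8.1060 - 3.0214 = 5.0846
P = 10^5.0846 = 121511.4067 mmHg

121511.4067 mmHg


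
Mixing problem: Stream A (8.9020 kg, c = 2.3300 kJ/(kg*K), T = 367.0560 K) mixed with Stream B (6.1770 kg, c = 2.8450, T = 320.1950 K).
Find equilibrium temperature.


num = 13240.3184
den = 38.3152
Tf = 345.5629 K

345.5629 K


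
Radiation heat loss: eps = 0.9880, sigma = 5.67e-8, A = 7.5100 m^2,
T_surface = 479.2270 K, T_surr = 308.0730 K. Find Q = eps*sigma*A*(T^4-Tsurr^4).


T^4 = 5.2743e+10
Tsurr^4 = 9.0077e+09
Q = 0.9880 * 5.67e-8 * 7.5100 * 4.3735e+10 = 18399.7645 W

18399.7645 W


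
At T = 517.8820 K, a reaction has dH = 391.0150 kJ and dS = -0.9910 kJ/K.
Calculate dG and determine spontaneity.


T*dS = 517.8820 * -0.9910 = -513.2211 kJ
dG = 391.0150 + 513.2211 = 904.2361 kJ (non-spontaneous)

dG = 904.2361 kJ, non-spontaneous


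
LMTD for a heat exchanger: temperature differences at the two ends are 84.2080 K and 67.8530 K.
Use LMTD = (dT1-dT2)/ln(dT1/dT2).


dT1/dT2 = 1.2410
ln(dT1/dT2) = 0.2159
LMTD = 16.3550 / 0.2159 = 75.7364 K

75.7364 K


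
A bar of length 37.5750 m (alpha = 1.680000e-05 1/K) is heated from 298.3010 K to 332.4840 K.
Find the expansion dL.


dT = 34.1830 K
dL = 1.680000e-05 * 37.5750 * 34.1830 = 0.021578 m
L_final = 37.596578 m

dL = 0.021578 m


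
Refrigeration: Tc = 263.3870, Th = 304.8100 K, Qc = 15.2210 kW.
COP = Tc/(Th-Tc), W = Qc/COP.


COP = 263.3870 / 41.4230 = 6.3585
W = 15.2210 / 6.3585 = 2.3938 kW

COP = 6.3585, W = 2.3938 kW


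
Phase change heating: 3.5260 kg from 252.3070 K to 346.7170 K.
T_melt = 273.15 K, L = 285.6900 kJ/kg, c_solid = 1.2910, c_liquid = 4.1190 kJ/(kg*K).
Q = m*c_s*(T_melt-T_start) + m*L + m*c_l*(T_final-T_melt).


Q1 (sensible, solid) = 3.5260 * 1.2910 * 20.8430 = 94.8787 kJ
Q2 (latent) = 3.5260 * 285.6900 = 1007.3429 kJ
Q3 (sensible, liquid) = 3.5260 * 4.1190 * 73.5670 = 1068.4572 kJ
Q_total = 2170.6789 kJ

2170.6789 kJ


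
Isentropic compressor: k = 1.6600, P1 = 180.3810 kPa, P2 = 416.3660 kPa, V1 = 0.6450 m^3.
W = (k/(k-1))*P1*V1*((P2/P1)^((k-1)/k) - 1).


(k-1)/k = 0.3976
(P2/P1)^exp = 1.3946
W = 2.5152 * 180.3810 * 0.6450 * (1.3946 - 1) = 115.4601 kJ

115.4601 kJ


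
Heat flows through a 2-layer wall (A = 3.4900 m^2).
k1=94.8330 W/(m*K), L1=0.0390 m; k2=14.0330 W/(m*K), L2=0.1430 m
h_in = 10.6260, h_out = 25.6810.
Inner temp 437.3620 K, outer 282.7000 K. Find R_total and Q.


R_conv_in = 1/(10.6260*3.4900) = 0.0270
R_1 = 0.0390/(94.8330*3.4900) = 0.0001
R_2 = 0.1430/(14.0330*3.4900) = 0.0029
R_conv_out = 1/(25.6810*3.4900) = 0.0112
R_total = 0.0412 K/W
Q = 154.6620 / 0.0412 = 3757.5488 W

R_total = 0.0412 K/W, Q = 3757.5488 W


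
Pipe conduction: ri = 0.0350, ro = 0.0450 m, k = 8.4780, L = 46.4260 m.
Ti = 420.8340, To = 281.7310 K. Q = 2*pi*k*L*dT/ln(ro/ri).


dT = 139.1030 K
ln(ro/ri) = 0.2513
Q = 2*pi*8.4780*46.4260*139.1030 / 0.2513 = 1368842.9431 W

1368842.9431 W


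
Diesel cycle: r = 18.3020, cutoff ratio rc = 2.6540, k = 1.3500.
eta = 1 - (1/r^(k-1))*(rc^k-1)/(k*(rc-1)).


r^(k-1) = 2.7661
rc^k = 3.7348
eta = 0.5572 = 55.7228%

55.7228%


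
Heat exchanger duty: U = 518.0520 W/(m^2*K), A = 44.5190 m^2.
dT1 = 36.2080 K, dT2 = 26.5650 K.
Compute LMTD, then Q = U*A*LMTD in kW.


LMTD = 31.1380 K
Q = 518.0520 * 44.5190 * 31.1380 = 718141.4758 W = 718.1415 kW

718.1415 kW


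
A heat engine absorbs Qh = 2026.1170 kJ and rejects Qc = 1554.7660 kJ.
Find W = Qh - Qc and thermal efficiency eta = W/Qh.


W = 2026.1170 - 1554.7660 = 471.3510 kJ
eta = 471.3510 / 2026.1170 = 0.2326 = 23.2638%

W = 471.3510 kJ, eta = 23.2638%


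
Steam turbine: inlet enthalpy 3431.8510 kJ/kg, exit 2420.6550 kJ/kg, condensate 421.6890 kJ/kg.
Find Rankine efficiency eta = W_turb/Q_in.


W = 1011.1960 kJ/kg
Q_in = 3010.1620 kJ/kg
eta = 0.3359 = 33.5927%

eta = 33.5927%


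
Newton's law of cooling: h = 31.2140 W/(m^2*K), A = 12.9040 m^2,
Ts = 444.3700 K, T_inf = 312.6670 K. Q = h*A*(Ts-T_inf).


dT = 131.7030 K
Q = 31.2140 * 12.9040 * 131.7030 = 53048.0529 W

53048.0529 W


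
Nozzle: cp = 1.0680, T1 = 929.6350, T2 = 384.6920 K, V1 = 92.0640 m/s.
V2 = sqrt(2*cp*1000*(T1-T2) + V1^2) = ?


dT = 544.9430 K
2*cp*1000*dT = 1163998.2480
V1^2 = 8475.7801
V2 = sqrt(1172474.0281) = 1082.8084 m/s

1082.8084 m/s


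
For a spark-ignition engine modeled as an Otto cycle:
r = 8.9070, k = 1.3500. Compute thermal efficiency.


r^(k-1) = 2.1498
eta = 1 - 1/2.1498 = 0.5348 = 53.4849%

53.4849%


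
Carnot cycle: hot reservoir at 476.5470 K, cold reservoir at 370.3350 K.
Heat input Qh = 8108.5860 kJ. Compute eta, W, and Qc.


eta = 1 - 370.3350/476.5470 = 0.2229
W = 0.2229 * 8108.5860 = 1807.2281 kJ
Qc = 8108.5860 - 1807.2281 = 6301.3579 kJ

eta = 22.2878%, W = 1807.2281 kJ, Qc = 6301.3579 kJ


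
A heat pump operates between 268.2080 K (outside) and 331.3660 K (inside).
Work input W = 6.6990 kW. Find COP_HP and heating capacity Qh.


COP = 331.3660 / 63.1580 = 5.2466
Qh = 5.2466 * 6.6990 = 35.1471 kW

COP = 5.2466, Qh = 35.1471 kW


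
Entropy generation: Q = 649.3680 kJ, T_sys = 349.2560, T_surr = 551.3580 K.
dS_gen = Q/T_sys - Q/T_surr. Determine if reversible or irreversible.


dS_sys = 649.3680/349.2560 = 1.8593 kJ/K
dS_surr = -649.3680/551.3580 = -1.1778 kJ/K
dS_gen = 1.8593 - 1.1778 = 0.6815 kJ/K (irreversible)

dS_gen = 0.6815 kJ/K, irreversible


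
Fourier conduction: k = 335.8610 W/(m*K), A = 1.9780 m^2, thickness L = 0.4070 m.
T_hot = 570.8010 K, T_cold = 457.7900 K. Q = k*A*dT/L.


dT = 113.0110 K
Q = 335.8610 * 1.9780 * 113.0110 / 0.4070 = 184464.2339 W

184464.2339 W


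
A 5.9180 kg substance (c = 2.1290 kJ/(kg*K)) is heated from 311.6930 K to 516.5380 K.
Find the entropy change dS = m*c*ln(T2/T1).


T2/T1 = 1.6572
ln(T2/T1) = 0.5051
dS = 5.9180 * 2.1290 * 0.5051 = 6.3643 kJ/K

6.3643 kJ/K


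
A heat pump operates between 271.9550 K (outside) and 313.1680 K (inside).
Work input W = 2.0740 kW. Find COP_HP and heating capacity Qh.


COP = 313.1680 / 41.2130 = 7.5988
Qh = 7.5988 * 2.0740 = 15.7598 kW

COP = 7.5988, Qh = 15.7598 kW


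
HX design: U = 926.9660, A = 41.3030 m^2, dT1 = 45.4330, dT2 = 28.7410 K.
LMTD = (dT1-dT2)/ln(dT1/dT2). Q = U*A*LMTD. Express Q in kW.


LMTD = 36.4523 K
Q = 926.9660 * 41.3030 * 36.4523 = 1395628.4702 W = 1395.6285 kW

1395.6285 kW


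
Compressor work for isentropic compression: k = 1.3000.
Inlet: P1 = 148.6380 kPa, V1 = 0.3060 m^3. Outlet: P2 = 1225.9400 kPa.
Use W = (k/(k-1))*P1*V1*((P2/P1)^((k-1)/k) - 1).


(k-1)/k = 0.2308
(P2/P1)^exp = 1.6273
W = 4.3333 * 148.6380 * 0.3060 * (1.6273 - 1) = 123.6336 kJ

123.6336 kJ


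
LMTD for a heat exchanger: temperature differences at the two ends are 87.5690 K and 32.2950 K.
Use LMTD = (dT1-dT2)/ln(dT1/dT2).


dT1/dT2 = 2.7115
ln(dT1/dT2) = 0.9975
LMTD = 55.2740 / 0.9975 = 55.4117 K

55.4117 K
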